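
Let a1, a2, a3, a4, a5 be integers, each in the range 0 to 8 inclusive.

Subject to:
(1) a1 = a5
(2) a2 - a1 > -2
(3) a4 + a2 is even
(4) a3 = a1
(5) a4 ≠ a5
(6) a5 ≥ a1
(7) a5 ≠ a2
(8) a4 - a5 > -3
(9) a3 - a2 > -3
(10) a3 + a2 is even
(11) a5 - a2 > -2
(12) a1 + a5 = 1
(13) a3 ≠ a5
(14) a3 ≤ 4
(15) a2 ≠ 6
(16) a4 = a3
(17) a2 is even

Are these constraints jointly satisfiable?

Unsatisfiable

From constraints 1, 4, and 16, a4 = a3 = a1 = a5, so a4 = a5. But constraint 5 says a4 ≠ a5. Contradiction.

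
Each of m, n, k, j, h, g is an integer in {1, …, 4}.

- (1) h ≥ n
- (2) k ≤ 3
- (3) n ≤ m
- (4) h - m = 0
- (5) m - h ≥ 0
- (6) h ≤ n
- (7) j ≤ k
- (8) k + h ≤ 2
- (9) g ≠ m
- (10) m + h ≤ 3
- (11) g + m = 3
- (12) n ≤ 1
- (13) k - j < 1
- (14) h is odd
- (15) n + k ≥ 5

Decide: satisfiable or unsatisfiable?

Unsatisfiable

From constraint 12: n ≤ 1. From constraint 2: k ≤ 3. Hence n + k ≤ 4. But constraint 15 requires n + k ≥ 5, and 5 > 4. Contradiction.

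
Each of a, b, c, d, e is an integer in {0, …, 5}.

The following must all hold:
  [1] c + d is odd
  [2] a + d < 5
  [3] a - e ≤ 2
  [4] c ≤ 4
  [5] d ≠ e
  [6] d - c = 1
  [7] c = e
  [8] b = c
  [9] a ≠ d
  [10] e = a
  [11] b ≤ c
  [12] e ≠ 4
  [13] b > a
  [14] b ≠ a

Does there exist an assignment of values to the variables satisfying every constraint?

From constraints 7, 8, and 10, b = c = e = a, so b = a. But constraint 14 says b ≠ a. Contradiction.

Unsatisfiable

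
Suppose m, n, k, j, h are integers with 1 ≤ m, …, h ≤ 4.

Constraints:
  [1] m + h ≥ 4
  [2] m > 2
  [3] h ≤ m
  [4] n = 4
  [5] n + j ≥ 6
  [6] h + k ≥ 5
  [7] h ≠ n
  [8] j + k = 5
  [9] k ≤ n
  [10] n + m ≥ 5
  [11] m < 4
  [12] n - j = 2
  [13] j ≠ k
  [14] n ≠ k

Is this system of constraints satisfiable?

Satisfiable

One satisfying assignment is m = 3, n = 4, k = 3, j = 2, h = 2.
For the less obvious constraints — constraint 1: m + h = 5; constraint 5: n + j = 6 — and the others hold by inspection.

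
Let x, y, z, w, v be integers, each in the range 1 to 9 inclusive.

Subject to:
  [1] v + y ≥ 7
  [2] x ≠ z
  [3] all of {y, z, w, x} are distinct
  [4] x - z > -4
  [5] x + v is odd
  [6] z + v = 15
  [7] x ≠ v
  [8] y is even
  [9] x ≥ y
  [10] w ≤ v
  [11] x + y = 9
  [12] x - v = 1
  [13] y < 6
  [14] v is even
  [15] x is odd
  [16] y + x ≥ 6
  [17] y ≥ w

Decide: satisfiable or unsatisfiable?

The assignment x = 7, y = 2, z = 9, w = 1, v = 6 works:
  constraint 1 holds since v + y = 8.
  constraint 4 holds since x - z = -2.
  constraint 6 holds since z + v = 15.
The rest check out directly.

Satisfiable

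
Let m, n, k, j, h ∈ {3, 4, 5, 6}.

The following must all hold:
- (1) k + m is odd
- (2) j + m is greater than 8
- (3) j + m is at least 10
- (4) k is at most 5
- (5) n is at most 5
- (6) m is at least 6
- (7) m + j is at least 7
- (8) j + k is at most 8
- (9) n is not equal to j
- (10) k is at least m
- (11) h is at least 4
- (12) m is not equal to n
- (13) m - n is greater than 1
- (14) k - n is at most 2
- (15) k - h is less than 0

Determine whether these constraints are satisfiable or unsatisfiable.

From constraints 6 and 10: k ≥ m and m ≥ 6, so k ≥ 6. From constraint 4: k ≤ 5. But 5 < 6, so no value of k works.

Unsatisfiable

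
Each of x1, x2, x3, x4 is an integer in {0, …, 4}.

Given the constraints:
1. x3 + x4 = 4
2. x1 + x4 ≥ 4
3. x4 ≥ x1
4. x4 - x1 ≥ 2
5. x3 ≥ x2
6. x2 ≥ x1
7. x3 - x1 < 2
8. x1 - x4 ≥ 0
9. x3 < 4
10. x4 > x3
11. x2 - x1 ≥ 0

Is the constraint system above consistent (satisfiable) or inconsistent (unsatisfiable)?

Constraints 5, 6, 8, and 10 give x2 ≤ x3, x3 < x4, x4 ≤ x1, x1 ≤ x2. Chaining: x2 ≤ x3 < x4 ≤ x1 ≤ x2, which forces x2 < x2 — impossible.

Unsatisfiable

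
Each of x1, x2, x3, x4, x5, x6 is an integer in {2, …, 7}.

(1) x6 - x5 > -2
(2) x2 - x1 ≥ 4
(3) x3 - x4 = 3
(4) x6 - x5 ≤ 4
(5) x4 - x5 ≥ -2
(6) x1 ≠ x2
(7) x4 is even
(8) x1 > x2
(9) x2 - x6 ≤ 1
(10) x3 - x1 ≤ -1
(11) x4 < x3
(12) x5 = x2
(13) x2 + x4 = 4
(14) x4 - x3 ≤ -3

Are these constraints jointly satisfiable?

Constraints 2, 4, 5, 9, 10, and 14 give x3 − x4 ≥ 3, x4 − x5 ≥ -2, x5 − x6 ≥ -4, x6 − x2 ≥ -1, x2 − x1 ≥ 4, x1 − x3 ≥ 1.
Adding all 6 inequalities: the left sides telescope to 0, and the right sides sum to 3 + (-2) + (-4) + (-1) + 4 + 1 = 1. So 0 ≥ 1, which is false.

Unsatisfiable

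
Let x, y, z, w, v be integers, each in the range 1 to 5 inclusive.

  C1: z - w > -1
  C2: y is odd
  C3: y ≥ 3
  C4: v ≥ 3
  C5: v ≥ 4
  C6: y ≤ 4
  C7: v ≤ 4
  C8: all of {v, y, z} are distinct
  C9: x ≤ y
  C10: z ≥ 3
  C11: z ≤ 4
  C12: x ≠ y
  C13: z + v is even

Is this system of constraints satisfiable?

Unsatisfiable

Constraints 3, 4, 6, 7, 10, and 11 confine each of v, y, z to the 2 values {3, 4}.
Constraint 8 requires all 3 of them to be distinct, but only 2 values are available — impossible by the pigeonhole principle.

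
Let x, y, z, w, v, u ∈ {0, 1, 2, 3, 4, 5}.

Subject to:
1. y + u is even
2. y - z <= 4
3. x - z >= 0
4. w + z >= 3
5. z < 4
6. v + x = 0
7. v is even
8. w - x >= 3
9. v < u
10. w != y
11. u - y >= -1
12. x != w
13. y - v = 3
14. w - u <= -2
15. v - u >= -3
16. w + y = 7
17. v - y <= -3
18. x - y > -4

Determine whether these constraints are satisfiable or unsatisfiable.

Unsatisfiable

Constraints 2, 3, 8, 14, 15, and 17 give u − w ≥ 2, w − x ≥ 3, x − z ≥ 0, z − y ≥ -4, y − v ≥ 3, v − u ≥ -3.
Adding all 6 inequalities: the left sides telescope to 0, and the right sides sum to 2 + 3 + 0 + (-4) + 3 + (-3) = 1. So 0 ≥ 1, which is false.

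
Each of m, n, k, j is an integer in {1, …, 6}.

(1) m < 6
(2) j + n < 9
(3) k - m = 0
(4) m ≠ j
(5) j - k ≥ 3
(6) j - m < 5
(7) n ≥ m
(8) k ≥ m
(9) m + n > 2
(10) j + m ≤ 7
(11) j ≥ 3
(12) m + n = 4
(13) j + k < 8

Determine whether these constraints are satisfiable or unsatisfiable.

Satisfiable

The assignment m = 2, n = 2, k = 2, j = 5 works:
  constraint 2 holds since j + n = 7.
  constraint 3 holds since k - m = 0.
  constraint 5 holds since j - k = 3.
The rest check out directly.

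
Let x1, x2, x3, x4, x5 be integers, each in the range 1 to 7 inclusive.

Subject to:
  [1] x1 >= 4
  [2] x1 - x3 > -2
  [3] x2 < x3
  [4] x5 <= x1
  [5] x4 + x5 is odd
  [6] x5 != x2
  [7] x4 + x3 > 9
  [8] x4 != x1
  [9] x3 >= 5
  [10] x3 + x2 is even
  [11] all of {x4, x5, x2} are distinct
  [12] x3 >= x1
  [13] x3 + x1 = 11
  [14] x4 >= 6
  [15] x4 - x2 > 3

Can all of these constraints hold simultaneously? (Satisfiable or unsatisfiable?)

Setting (x1, x2, x3, x4, x5) = (5, 2, 6, 6, 1) satisfies everything: constraint 2: x1 - x3 = -1; constraint 7: x4 + x3 = 12, and the others follow.

Satisfiable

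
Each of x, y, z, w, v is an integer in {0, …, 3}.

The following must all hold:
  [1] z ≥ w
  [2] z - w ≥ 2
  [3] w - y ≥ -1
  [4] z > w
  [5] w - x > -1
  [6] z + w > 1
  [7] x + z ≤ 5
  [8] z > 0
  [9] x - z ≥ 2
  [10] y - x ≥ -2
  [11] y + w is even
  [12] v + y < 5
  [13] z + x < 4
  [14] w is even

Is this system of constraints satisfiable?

Unsatisfiable

Constraints 2, 3, 9, and 10 give z − w ≥ 2, w − y ≥ -1, y − x ≥ -2, x − z ≥ 2.
Adding all 4 inequalities: the left sides telescope to 0, and the right sides sum to 2 + (-1) + (-2) + 2 = 1. So 0 ≥ 1, which is false.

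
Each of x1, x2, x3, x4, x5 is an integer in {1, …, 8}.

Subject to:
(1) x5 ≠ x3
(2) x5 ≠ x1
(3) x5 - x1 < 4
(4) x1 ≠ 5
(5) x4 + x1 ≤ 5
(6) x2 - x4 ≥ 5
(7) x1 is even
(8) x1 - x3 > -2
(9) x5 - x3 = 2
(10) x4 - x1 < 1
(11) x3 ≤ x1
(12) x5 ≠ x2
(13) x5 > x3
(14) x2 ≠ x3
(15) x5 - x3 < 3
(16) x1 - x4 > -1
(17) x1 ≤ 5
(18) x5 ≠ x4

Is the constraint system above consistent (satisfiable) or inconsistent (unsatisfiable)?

Setting (x1, x2, x3, x4, x5) = (2, 7, 2, 1, 4) satisfies everything: constraint 3: x5 - x1 = 2; constraint 5: x4 + x1 = 3, and the others follow.

Satisfiable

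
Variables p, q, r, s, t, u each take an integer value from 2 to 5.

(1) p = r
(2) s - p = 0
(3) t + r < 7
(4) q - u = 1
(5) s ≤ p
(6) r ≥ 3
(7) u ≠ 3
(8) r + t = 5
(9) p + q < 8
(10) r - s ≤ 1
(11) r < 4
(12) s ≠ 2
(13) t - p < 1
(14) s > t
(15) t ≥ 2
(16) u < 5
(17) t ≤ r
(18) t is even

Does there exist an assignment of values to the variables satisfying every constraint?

Take p = 3, q = 3, r = 3, s = 3, t = 2, u = 2. Then constraint 2: s - p = 0; constraint 3: t + r = 5; constraint 4: q - u = 1, and every other listed constraint is also met.

Satisfiable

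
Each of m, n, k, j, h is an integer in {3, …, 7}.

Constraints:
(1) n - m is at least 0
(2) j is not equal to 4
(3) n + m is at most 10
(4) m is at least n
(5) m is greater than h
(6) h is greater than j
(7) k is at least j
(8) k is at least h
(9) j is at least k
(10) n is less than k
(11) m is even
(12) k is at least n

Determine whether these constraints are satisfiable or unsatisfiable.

Unsatisfiable

Constraints 1, 5, 6, 9, and 10 give k ≤ j, j < h, h < m, m ≤ n, n < k. Chaining: k ≤ j < h < m ≤ n < k, which forces k < k — impossible.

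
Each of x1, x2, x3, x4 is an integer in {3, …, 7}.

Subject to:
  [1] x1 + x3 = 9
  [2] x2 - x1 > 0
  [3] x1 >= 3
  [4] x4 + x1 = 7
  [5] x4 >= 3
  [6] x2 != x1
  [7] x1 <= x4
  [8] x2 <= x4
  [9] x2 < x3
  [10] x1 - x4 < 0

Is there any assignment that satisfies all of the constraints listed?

Satisfiable

Setting (x1, x2, x3, x4) = (3, 4, 6, 4) satisfies everything: constraint 1: x1 + x3 = 9; constraint 2: x2 - x1 = 1; constraint 4: x4 + x1 = 7, and the others follow.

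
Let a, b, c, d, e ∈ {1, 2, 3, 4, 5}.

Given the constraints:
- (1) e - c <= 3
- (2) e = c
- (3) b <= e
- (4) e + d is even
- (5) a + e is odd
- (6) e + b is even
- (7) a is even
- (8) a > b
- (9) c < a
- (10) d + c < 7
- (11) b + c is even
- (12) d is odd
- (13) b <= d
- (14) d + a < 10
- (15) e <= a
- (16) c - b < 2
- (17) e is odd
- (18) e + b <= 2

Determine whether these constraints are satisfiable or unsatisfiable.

Satisfiable

Take a = 4, b = 1, c = 1, d = 3, e = 1. Then constraint 1: e - c = 0; constraint 10: d + c = 4, and every other listed constraint is also met.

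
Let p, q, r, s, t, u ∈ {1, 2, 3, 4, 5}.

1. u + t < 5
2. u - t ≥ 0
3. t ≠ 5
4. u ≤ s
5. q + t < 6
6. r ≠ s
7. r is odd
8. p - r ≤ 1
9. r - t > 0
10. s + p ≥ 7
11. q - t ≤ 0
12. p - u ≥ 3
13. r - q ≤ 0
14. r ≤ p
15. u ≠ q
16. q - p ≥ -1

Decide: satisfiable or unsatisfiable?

Constraints 2, 8, 11, 12, and 13 give q − r ≥ 0, r − p ≥ -1, p − u ≥ 3, u − t ≥ 0, t − q ≥ 0.
Adding all 5 inequalities: the left sides telescope to 0, and the right sides sum to 0 + (-1) + 3 + 0 + 0 = 2. So 0 ≥ 2, which is false.

Unsatisfiable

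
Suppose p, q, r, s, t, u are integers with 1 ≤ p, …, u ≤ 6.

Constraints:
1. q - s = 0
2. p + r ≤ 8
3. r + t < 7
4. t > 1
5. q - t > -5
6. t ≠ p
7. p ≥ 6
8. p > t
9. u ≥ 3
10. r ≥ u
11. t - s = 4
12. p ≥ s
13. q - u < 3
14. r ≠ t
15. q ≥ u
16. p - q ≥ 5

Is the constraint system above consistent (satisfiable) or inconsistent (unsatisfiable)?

From constraint 7: p ≥ 6. From constraints 9 and 10: r ≥ u ≥ 3. Hence p + r ≥ 9. But constraint 2 requires p + r ≤ 8, and 8 < 9. Contradiction.

Unsatisfiable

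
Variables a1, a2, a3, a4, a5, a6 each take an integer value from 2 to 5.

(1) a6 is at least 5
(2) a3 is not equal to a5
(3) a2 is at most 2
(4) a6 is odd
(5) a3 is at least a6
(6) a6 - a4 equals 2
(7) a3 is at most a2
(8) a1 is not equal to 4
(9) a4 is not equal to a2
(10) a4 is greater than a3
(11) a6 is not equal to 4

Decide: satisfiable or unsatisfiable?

Unsatisfiable

From constraints 1 and 5: a3 ≥ a6 and a6 ≥ 5, so a3 ≥ 5. From constraints 3 and 7: a3 ≤ a2 and a2 ≤ 2, so a3 ≤ 2. But 2 < 5, so no value of a3 works.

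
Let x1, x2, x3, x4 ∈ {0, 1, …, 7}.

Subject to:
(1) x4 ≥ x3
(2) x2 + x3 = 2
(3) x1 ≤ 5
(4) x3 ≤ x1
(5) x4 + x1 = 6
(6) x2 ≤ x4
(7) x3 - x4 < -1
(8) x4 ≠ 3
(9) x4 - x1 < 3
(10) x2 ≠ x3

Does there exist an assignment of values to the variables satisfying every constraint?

Take x1 = 2, x2 = 2, x3 = 0, x4 = 4. Then constraint 2: x2 + x3 = 2; constraint 5: x4 + x1 = 6, and every other listed constraint is also met.

Satisfiable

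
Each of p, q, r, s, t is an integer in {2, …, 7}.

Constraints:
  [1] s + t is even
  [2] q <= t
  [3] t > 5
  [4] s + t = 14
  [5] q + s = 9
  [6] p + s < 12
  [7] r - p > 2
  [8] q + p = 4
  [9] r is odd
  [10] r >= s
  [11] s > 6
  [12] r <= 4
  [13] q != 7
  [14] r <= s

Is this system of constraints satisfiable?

Unsatisfiable

From constraint 11: s ≥ 7. From constraints 10 and 12: s ≤ r and r ≤ 4, so s ≤ 4. But 4 < 7, so no value of s works.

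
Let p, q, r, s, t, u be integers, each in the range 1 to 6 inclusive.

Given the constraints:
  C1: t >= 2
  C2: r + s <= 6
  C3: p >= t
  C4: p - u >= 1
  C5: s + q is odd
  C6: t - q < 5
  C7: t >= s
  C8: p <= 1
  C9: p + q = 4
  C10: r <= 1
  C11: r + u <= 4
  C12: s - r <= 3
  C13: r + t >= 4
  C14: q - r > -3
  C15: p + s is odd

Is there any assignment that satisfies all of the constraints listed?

Unsatisfiable

From constraint 10: r ≤ 1. From constraints 3 and 8: t ≤ p ≤ 1. Hence r + t ≤ 2. But constraint 13 requires r + t ≥ 4, and 4 > 2. Contradiction.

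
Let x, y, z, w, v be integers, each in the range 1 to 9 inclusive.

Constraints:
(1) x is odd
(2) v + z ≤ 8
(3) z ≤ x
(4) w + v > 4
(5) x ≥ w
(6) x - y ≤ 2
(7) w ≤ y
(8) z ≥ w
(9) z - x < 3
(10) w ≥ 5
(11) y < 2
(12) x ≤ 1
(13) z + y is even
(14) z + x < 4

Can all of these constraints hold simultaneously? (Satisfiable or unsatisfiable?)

Unsatisfiable

From constraints 5 and 10: x ≥ w and w ≥ 5, so x ≥ 5. From constraint 12: x ≤ 1. But 1 < 5, so no value of x works.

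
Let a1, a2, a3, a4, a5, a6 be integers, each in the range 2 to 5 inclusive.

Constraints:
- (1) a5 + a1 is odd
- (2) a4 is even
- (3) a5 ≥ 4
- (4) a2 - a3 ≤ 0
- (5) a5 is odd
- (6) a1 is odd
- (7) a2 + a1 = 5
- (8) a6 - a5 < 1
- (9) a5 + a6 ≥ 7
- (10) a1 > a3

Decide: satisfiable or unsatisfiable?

Unsatisfiable

Constraint 5 makes a5 odd and constraint 6 makes a1 odd, so a5 + a1 must be even. Constraint 1 says a5 + a1 is odd — contradiction.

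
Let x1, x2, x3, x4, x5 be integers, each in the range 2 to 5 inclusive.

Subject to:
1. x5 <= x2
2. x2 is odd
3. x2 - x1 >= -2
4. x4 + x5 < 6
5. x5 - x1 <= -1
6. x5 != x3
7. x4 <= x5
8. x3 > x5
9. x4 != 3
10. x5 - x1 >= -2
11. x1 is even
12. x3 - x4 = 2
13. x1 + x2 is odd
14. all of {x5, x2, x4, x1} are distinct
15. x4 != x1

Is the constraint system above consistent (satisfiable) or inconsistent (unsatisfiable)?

Satisfiable

The assignment x1 = 4, x2 = 5, x3 = 4, x4 = 2, x5 = 3 works:
  constraint 3 holds since x2 - x1 = 1.
  constraint 4 holds since x4 + x5 = 5.
The rest check out directly.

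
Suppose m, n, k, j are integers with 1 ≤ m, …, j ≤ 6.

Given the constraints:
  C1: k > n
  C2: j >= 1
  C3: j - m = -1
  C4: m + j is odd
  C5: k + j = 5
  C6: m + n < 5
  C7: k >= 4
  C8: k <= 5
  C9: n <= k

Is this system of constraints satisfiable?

Take m = 2, n = 2, k = 4, j = 1. Then constraint 3: j - m = -1; constraint 5: k + j = 5; constraint 6: m + n = 4, and every other listed constraint is also met.

Satisfiable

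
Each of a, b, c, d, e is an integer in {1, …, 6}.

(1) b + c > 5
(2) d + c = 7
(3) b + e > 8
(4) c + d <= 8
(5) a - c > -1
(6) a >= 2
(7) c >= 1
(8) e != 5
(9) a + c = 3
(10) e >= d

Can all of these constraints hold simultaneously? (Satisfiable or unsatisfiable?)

The assignment a = 2, b = 5, c = 1, d = 6, e = 6 works:
  constraint 1 holds since b + c = 6.
  constraint 2 holds since d + c = 7.
The rest check out directly.

Satisfiable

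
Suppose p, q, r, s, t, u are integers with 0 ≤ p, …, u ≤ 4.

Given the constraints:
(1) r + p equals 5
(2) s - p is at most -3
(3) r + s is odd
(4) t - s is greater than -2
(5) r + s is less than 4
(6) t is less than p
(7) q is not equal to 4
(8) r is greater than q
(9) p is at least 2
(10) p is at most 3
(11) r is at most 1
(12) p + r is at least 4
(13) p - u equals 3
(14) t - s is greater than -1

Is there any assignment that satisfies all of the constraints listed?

Unsatisfiable

From constraint 11: r ≤ 1. From constraint 10: p ≤ 3. Hence r + p ≤ 4. But constraint 1 requires r + p = 5, and 5 > 4. Contradiction.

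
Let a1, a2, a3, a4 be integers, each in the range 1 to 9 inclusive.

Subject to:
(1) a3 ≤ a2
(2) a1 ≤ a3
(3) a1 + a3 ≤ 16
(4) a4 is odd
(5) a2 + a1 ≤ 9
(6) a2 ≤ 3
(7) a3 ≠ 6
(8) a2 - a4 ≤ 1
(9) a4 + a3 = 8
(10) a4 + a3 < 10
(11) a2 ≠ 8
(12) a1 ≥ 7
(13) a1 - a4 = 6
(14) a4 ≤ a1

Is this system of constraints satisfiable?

Unsatisfiable

From constraints 2 and 12: a3 ≥ a1 and a1 ≥ 7, so a3 ≥ 7. From constraints 1 and 6: a3 ≤ a2 and a2 ≤ 3, so a3 ≤ 3. But 3 < 7, so no value of a3 works.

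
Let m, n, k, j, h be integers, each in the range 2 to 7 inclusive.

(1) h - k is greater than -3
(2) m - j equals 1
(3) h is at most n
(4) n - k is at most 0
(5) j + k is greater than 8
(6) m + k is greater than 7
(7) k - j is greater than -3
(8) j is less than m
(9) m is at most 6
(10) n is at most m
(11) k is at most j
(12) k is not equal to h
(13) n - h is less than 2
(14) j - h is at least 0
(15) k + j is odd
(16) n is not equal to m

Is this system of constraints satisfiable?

Take m = 6, n = 2, k = 4, j = 5, h = 2. Then constraint 1: h - k = -2; constraint 2: m - j = 1; constraint 4: n - k = -2, and every other listed constraint is also met.

Satisfiable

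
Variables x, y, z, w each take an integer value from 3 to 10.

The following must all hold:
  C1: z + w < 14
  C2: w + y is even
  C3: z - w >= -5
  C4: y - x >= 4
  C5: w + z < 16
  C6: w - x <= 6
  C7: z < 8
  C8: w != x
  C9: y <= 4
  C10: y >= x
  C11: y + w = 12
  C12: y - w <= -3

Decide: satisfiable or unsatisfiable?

Constraints 4, 6, and 12 give w − y ≥ 3, y − x ≥ 4, x − w ≥ -6.
Adding all 3 inequalities: the left sides telescope to 0, and the right sides sum to 3 + 4 + (-6) = 1. So 0 ≥ 1, which is false.

Unsatisfiable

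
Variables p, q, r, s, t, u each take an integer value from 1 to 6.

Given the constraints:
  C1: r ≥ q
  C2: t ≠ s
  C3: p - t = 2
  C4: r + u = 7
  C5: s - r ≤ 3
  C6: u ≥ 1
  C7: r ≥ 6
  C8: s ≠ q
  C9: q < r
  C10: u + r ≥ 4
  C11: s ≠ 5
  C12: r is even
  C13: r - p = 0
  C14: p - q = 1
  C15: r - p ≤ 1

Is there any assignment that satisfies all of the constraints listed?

Setting (p, q, r, s, t, u) = (6, 5, 6, 6, 4, 1) satisfies everything: constraint 3: p - t = 2; constraint 4: r + u = 7, and the others follow.

Satisfiable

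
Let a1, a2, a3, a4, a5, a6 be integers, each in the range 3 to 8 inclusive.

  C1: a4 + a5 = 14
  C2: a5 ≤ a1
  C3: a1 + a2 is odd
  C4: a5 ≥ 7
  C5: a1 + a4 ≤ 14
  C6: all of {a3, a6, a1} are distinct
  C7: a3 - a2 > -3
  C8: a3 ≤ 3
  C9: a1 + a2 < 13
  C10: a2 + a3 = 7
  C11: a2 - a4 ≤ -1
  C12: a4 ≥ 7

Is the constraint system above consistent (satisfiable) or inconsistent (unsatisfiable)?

Take a1 = 7, a2 = 4, a3 = 3, a4 = 7, a5 = 7, a6 = 4. Then constraint 1: a4 + a5 = 14; constraint 5: a1 + a4 = 14, and every other listed constraint is also met.

Satisfiable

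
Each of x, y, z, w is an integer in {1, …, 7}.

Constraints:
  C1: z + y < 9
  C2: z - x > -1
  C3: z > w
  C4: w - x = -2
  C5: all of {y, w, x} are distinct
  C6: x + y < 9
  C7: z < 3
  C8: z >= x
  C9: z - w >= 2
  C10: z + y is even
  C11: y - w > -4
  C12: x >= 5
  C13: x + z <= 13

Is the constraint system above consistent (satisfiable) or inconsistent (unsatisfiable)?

From constraints 8 and 12: z ≥ x and x ≥ 5, so z ≥ 5. From constraint 7: z ≤ 2. But 2 < 5, so no value of z works.

Unsatisfiable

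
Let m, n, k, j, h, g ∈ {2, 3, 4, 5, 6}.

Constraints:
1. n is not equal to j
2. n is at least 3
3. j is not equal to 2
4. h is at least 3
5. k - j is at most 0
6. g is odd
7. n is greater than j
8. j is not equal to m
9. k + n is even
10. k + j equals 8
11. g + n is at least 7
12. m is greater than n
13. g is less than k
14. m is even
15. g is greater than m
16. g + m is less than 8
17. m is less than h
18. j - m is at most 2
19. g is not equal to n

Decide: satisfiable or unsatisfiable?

Constraints 5, 7, 12, 13, and 15 give k ≤ j, j < n, n < m, m < g, g < k. Chaining: k ≤ j < n < m < g < k, which forces k < k — impossible.

Unsatisfiable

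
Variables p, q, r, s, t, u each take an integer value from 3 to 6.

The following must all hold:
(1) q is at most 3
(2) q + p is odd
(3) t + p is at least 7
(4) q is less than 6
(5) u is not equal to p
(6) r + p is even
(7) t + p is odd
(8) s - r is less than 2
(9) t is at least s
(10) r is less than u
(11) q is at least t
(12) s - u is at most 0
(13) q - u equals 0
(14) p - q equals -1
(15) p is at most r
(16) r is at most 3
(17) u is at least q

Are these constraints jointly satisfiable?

Unsatisfiable

From constraints 1 and 11: t ≤ q ≤ 3. From constraints 15 and 16: p ≤ r ≤ 3. Hence t + p ≤ 6. But constraint 3 requires t + p ≥ 7, and 7 > 6. Contradiction.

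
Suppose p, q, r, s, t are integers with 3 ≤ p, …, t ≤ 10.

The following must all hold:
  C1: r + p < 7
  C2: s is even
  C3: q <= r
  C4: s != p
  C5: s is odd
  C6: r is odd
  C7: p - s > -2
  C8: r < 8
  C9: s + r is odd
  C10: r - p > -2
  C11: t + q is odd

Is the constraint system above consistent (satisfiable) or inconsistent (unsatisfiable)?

Unsatisfiable

Constraint 5 makes s odd and constraint 6 makes r odd, so s + r must be even. Constraint 9 says s + r is odd — contradiction.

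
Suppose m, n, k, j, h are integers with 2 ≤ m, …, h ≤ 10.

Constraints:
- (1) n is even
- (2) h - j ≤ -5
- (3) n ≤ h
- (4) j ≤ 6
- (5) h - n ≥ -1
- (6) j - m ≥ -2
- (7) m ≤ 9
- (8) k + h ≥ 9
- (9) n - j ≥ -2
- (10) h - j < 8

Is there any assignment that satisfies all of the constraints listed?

Constraints 2, 5, and 9 give n − j ≥ -2, j − h ≥ 5, h − n ≥ -1.
Adding all 3 inequalities: the left sides telescope to 0, and the right sides sum to (-2) + 5 + (-1) = 2. So 0 ≥ 2, which is false.

Unsatisfiable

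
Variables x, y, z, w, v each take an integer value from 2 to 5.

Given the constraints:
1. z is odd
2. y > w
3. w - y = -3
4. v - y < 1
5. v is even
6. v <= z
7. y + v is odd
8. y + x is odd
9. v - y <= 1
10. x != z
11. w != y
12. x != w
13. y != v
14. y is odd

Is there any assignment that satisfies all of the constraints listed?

Take x = 4, y = 5, z = 5, w = 2, v = 4. Then constraint 3: w - y = -3; constraint 4: v - y = -1; constraint 9: v - y = -1, and every other listed constraint is also met.

Satisfiable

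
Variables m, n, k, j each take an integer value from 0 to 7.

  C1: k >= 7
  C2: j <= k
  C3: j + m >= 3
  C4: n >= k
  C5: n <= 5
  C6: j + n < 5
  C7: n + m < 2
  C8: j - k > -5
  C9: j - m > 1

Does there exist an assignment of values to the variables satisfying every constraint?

Unsatisfiable

From constraint 1: k ≥ 7. From constraints 4 and 5: k ≤ n and n ≤ 5, so k ≤ 5. But 5 < 7, so no value of k works.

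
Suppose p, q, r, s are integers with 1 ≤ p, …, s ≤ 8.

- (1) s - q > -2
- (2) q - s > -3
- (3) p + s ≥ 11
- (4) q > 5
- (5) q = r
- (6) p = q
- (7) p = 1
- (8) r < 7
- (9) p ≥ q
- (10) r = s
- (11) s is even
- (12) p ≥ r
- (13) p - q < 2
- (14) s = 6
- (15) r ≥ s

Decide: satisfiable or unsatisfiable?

Unsatisfiable

Constraint 7 fixes p = 1 and constraint 14 fixes s = 6. Constraints 5, 6, and 10 give p = q = r = s, so p = s. But 1 ≠ 6 — contradiction.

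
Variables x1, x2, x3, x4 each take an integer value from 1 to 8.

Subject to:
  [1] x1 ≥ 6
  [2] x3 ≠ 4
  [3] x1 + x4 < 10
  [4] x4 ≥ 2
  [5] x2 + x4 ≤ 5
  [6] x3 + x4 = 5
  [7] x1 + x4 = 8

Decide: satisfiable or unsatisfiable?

Take x1 = 6, x2 = 1, x3 = 3, x4 = 2. Then constraint 3: x1 + x4 = 8; constraint 5: x2 + x4 = 3, and every other listed constraint is also met.

Satisfiable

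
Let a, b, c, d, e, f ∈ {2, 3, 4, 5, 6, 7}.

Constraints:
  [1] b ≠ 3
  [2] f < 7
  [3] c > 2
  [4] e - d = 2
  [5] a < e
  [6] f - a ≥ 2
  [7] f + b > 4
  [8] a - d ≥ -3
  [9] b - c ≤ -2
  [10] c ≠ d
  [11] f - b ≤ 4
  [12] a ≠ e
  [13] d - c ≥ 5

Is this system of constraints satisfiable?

Constraints 6, 8, 9, 11, and 13 give c − b ≥ 2, b − f ≥ -4, f − a ≥ 2, a − d ≥ -3, d − c ≥ 5.
Adding all 5 inequalities: the left sides telescope to 0, and the right sides sum to 2 + (-4) + 2 + (-3) + 5 = 2. So 0 ≥ 2, which is false.

Unsatisfiable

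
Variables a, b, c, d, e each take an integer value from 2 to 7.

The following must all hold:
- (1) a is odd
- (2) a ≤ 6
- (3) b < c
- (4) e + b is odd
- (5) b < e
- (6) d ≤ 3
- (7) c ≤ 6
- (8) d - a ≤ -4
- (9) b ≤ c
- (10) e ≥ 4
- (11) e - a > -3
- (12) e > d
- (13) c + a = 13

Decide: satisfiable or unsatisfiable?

Unsatisfiable

From constraint 7: c ≤ 6. From constraint 2: a ≤ 6. Hence c + a ≤ 12. But constraint 13 requires c + a = 13, and 13 > 12. Contradiction.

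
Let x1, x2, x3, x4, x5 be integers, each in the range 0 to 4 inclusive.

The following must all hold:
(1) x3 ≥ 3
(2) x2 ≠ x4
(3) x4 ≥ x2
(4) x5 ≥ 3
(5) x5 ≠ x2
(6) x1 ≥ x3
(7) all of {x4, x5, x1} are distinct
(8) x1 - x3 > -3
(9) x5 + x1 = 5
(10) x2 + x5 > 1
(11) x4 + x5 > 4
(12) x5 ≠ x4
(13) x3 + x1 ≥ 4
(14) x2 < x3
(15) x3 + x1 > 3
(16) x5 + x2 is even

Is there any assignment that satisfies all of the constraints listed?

Unsatisfiable

From constraint 4: x5 ≥ 3. From constraints 1 and 6: x1 ≥ x3 ≥ 3. Hence x5 + x1 ≥ 6. But constraint 9 requires x5 + x1 = 5, and 5 < 6. Contradiction.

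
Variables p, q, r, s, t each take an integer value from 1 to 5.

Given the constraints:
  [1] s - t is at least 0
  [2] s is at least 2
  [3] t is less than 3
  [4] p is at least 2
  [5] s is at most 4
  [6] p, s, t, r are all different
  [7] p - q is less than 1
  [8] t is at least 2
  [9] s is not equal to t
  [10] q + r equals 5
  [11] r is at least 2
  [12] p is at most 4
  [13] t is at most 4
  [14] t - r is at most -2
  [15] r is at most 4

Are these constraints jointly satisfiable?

Constraints 2, 4, 5, 8, 11, 12, 13, and 15 confine each of p, s, t, r to the 3 values {2, …, 4}.
Constraint 6 requires all 4 of them to be distinct, but only 3 values are available — impossible by the pigeonhole principle.

Unsatisfiable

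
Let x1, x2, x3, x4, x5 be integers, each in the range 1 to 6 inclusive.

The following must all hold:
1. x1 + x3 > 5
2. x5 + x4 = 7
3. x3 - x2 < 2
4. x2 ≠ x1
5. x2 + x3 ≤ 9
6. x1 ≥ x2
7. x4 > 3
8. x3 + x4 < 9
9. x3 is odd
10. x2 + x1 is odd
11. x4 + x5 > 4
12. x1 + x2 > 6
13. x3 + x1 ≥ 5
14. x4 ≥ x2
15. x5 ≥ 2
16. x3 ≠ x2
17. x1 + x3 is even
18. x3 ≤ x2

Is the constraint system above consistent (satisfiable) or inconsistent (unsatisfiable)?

Satisfiable

Setting (x1, x2, x3, x4, x5) = (5, 4, 3, 5, 2) satisfies everything: constraint 1: x1 + x3 = 8; constraint 2: x5 + x4 = 7; constraint 3: x3 - x2 = -1, and the others follow.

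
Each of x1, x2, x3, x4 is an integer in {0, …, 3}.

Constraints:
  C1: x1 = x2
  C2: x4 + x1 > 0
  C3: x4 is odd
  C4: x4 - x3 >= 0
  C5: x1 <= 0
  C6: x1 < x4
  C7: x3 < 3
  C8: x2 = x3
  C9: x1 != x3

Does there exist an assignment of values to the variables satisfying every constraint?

Unsatisfiable

From constraints 1 and 8, x1 = x2 = x3, so x1 = x3. But constraint 9 says x1 ≠ x3. Contradiction.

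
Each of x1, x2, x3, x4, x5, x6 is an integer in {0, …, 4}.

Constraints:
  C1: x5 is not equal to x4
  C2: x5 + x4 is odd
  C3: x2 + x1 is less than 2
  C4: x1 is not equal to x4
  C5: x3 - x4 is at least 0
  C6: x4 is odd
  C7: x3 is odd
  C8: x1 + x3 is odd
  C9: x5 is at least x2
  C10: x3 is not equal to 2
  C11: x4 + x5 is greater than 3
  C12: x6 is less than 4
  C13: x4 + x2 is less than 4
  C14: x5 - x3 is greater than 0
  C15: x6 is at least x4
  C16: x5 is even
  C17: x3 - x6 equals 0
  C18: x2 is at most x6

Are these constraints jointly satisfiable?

Satisfiable

Take x1 = 0, x2 = 1, x3 = 1, x4 = 1, x5 = 4, x6 = 1. Then constraint 3: x2 + x1 = 1; constraint 5: x3 - x4 = 0; constraint 11: x4 + x5 = 5, and every other listed constraint is also met.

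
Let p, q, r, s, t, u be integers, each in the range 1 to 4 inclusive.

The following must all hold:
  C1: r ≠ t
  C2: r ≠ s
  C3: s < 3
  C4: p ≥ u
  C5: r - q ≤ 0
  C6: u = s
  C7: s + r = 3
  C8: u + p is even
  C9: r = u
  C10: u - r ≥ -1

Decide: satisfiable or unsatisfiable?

Unsatisfiable

From constraints 6 and 9, r = u = s, so r = s. But constraint 2 says r ≠ s. Contradiction.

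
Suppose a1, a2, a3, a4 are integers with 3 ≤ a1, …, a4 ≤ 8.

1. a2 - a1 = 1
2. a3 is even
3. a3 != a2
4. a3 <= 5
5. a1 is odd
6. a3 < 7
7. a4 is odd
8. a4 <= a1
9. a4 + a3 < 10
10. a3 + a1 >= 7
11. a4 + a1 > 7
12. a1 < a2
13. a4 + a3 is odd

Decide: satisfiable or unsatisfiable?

Satisfiable

One satisfying assignment is a1 = 5, a2 = 6, a3 = 4, a4 = 3.
For the less obvious constraints — constraint 1: a2 - a1 = 1; constraint 9: a4 + a3 = 7 — and the others hold by inspection.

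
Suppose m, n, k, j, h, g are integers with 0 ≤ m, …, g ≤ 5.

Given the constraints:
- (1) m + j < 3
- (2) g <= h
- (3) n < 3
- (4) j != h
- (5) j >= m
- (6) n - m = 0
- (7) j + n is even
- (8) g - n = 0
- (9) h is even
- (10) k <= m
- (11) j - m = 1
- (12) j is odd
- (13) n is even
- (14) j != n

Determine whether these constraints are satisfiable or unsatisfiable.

Constraint 12 makes j odd and constraint 13 makes n even, so j + n must be odd. Constraint 7 says j + n is even — contradiction.

Unsatisfiable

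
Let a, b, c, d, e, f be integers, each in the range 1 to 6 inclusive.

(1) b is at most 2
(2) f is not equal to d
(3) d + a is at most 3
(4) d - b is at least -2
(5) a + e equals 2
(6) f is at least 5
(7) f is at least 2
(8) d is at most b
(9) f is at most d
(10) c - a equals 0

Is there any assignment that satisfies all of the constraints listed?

From constraints 6 and 9: d ≥ f and f ≥ 5, so d ≥ 5. From constraints 1 and 8: d ≤ b and b ≤ 2, so d ≤ 2. But 2 < 5, so no value of d works.

Unsatisfiable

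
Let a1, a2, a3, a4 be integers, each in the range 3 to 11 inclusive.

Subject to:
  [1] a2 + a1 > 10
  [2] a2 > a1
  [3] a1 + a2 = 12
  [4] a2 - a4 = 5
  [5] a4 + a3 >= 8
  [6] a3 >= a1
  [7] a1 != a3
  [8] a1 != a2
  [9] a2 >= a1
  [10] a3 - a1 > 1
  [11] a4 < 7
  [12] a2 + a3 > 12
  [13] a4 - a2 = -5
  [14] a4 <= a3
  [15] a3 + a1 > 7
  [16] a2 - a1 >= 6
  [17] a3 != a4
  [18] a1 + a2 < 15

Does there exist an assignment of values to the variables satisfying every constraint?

Satisfiable

One satisfying assignment is a1 = 3, a2 = 9, a3 = 6, a4 = 4.
For the less obvious constraints — constraint 1: a2 + a1 = 12; constraint 3: a1 + a2 = 12 — and the others hold by inspection.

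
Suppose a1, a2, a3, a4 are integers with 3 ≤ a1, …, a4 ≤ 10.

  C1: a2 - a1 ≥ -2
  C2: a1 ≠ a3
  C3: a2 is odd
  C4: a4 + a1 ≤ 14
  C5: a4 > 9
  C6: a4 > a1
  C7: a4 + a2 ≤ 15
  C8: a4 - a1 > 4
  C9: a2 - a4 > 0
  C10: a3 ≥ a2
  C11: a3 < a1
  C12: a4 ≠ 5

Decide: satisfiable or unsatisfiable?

Unsatisfiable

Constraints 6, 9, 10, and 11 give a4 < a2, a2 ≤ a3, a3 < a1, a1 < a4. Chaining: a4 < a2 ≤ a3 < a1 < a4, which forces a4 < a4 — impossible.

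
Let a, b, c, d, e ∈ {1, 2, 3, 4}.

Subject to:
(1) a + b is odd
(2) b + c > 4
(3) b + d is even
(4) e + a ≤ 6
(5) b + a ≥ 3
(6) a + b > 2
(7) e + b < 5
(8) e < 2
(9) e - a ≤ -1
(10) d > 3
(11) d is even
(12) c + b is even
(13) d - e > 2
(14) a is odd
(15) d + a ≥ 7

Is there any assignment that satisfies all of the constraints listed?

Satisfiable

One satisfying assignment is a = 3, b = 2, c = 4, d = 4, e = 1.
For the less obvious constraints — constraint 2: b + c = 6; constraint 4: e + a = 4; constraint 5: b + a = 5 — and the others hold by inspection.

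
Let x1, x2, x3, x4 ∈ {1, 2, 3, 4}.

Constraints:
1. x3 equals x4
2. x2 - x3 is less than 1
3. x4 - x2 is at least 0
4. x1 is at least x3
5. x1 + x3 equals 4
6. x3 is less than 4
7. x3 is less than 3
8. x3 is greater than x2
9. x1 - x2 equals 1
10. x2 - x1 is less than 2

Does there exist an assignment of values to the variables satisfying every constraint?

Satisfiable

One satisfying assignment is x1 = 2, x2 = 1, x3 = 2, x4 = 2.
For the less obvious constraints — constraint 2: x2 - x3 = -1; constraint 3: x4 - x2 = 1; constraint 5: x1 + x3 = 4 — and the others hold by inspection.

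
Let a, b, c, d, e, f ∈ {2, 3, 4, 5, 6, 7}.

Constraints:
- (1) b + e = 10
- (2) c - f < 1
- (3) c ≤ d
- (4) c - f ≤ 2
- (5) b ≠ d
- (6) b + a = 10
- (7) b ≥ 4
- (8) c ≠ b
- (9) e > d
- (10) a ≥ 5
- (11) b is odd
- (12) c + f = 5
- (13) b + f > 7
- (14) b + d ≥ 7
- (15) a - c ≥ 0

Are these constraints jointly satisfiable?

Satisfiable

Setting (a, b, c, d, e, f) = (5, 5, 2, 2, 5, 3) satisfies everything: constraint 1: b + e = 10; constraint 2: c - f = -1; constraint 4: c - f = -1, and the others follow.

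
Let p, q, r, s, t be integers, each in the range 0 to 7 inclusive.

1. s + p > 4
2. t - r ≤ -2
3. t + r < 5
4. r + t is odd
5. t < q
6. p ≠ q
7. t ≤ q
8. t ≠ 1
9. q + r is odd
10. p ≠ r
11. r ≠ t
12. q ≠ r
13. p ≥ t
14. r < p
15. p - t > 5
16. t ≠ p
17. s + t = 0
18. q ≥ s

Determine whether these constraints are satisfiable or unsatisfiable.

Try p = 7, q = 2, r = 3, s = 0, t = 0.
Check constraint 1: s + p = 7; constraint 2: t - r = -3. The remaining constraints are straightforward to verify.

Satisfiable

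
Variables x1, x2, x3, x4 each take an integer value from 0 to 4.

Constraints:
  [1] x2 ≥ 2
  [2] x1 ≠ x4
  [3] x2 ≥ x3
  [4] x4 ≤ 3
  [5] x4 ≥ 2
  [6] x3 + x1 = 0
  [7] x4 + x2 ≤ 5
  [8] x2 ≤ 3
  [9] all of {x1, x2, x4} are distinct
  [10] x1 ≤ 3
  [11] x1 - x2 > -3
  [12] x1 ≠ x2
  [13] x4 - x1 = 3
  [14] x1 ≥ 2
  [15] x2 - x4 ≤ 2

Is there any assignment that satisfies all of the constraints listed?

Unsatisfiable

Constraints 1, 4, 5, 8, 10, and 14 confine each of x1, x2, x4 to the 2 values {2, 3}.
Constraint 9 requires all 3 of them to be distinct, but only 2 values are available — impossible by the pigeonhole principle.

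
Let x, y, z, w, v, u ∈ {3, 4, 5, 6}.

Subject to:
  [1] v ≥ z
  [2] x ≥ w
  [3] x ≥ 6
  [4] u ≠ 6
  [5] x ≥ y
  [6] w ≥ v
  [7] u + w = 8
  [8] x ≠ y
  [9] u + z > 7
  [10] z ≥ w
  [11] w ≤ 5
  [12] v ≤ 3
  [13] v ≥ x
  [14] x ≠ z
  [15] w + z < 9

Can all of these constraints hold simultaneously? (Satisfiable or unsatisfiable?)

From constraints 3 and 13: v ≥ x and x ≥ 6, so v ≥ 6. From constraints 6 and 11: v ≤ w and w ≤ 5, so v ≤ 5. But 5 < 6, so no value of v works.

Unsatisfiable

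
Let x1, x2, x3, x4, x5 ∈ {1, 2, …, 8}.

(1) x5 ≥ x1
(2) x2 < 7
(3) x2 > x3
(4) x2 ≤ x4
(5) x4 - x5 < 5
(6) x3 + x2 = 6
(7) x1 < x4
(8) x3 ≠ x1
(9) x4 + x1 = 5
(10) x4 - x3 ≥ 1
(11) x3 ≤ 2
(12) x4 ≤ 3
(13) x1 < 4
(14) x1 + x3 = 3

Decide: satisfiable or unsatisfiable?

From constraint 11: x3 ≤ 2. From constraints 4 and 12: x2 ≤ x4 ≤ 3. Hence x3 + x2 ≤ 5. But constraint 6 requires x3 + x2 = 6, and 6 > 5. Contradiction.

Unsatisfiable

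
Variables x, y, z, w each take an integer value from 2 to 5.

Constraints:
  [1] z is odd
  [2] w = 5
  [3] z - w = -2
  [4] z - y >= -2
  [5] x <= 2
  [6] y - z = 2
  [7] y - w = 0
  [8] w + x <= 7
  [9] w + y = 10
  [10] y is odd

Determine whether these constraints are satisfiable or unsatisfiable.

Satisfiable

Setting (x, y, z, w) = (2, 5, 3, 5) satisfies everything: constraint 3: z - w = -2; constraint 4: z - y = -2; constraint 6: y - z = 2, and the others follow.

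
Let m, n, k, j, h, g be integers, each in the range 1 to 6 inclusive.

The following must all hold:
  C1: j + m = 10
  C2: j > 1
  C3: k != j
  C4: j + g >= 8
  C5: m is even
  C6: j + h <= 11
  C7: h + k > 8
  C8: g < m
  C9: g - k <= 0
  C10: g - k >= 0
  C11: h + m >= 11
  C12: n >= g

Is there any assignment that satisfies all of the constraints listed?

Satisfiable

One satisfying assignment is m = 6, n = 6, k = 5, j = 4, h = 6, g = 5.
For the less obvious constraints — constraint 1: j + m = 10; constraint 4: j + g = 9 — and the others hold by inspection.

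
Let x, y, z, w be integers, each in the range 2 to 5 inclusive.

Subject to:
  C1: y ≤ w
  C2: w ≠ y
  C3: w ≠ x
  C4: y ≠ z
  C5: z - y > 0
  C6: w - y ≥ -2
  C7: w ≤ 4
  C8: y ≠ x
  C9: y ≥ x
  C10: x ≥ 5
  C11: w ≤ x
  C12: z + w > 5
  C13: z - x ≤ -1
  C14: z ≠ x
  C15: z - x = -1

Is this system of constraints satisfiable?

From constraints 9 and 10: y ≥ x and x ≥ 5, so y ≥ 5. From constraints 1 and 7: y ≤ w and w ≤ 4, so y ≤ 4. But 4 < 5, so no value of y works.

Unsatisfiable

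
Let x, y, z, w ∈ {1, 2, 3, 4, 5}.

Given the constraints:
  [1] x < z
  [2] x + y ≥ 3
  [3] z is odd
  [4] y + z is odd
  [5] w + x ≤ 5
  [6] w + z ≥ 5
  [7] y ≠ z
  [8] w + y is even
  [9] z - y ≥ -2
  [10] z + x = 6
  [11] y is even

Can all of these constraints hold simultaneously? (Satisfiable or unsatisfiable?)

Satisfiable

One satisfying assignment is x = 1, y = 4, z = 5, w = 2.
For the less obvious constraints — constraint 2: x + y = 5; constraint 5: w + x = 3 — and the others hold by inspection.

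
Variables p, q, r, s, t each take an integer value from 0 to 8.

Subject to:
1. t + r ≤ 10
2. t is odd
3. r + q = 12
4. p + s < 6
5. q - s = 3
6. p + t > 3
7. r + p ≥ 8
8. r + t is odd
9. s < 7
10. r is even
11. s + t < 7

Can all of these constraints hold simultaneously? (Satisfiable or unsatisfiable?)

Setting (p, q, r, s, t) = (2, 6, 6, 3, 3) satisfies everything: constraint 1: t + r = 9; constraint 3: r + q = 12; constraint 4: p + s = 5, and the others follow.

Satisfiable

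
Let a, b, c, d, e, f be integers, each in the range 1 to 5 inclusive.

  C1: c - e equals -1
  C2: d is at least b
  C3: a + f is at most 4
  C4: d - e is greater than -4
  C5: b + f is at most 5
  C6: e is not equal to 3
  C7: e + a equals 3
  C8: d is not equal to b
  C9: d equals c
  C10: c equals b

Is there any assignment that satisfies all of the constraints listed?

From constraints 9 and 10, d = c = b, so d = b. But constraint 8 says d ≠ b. Contradiction.

Unsatisfiable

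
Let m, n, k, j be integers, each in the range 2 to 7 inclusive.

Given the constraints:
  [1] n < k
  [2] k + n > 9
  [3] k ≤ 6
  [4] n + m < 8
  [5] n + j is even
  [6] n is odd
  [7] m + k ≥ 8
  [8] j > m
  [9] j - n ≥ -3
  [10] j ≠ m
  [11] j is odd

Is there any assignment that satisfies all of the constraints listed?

Try m = 2, n = 5, k = 6, j = 3.
Check constraint 2: k + n = 11; constraint 4: n + m = 7; constraint 7: m + k = 8. The remaining constraints are straightforward to verify.

Satisfiable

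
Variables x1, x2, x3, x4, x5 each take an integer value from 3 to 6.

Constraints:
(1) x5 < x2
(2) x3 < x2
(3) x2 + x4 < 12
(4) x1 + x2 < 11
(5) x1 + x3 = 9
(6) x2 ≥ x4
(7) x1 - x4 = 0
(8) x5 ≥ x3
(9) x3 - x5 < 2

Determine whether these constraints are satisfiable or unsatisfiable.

Try x1 = 4, x2 = 6, x3 = 5, x4 = 4, x5 = 5.
Check constraint 3: x2 + x4 = 10; constraint 4: x1 + x2 = 10. The remaining constraints are straightforward to verify.

Satisfiable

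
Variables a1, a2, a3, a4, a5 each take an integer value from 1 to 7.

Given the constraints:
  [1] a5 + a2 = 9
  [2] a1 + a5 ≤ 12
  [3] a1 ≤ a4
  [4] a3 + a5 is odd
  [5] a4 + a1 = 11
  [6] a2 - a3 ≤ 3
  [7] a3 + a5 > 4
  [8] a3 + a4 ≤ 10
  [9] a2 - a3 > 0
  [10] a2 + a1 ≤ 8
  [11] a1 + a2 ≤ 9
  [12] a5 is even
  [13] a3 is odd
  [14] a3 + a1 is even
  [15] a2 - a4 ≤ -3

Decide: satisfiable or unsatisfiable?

The assignment a1 = 5, a2 = 3, a3 = 1, a4 = 6, a5 = 6 works:
  constraint 1 holds since a5 + a2 = 9.
  constraint 2 holds since a1 + a5 = 11.
The rest check out directly.

Satisfiable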